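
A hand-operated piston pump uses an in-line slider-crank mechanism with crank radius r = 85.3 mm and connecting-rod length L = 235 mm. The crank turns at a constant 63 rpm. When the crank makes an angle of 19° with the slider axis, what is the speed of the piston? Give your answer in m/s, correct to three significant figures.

0.247

ω = 2π·63/60 = 6.597 rad/s
For an in-line slider-crank, x = r cosθ + √(L² − r² sin²θ), so v = −rω sinθ·[1 + r cosθ/√(L² − r² sin²θ)].
With r = 0.0853 m, L = 0.235 m, θ = 19°: √(L² − r² sin²θ) = 0.23335 m.
v = −0.0853·6.597·0.32557·[1 + 0.0853·0.94552/0.23335] = -0.24654 m/s.
|v| = 0.24654 m/s.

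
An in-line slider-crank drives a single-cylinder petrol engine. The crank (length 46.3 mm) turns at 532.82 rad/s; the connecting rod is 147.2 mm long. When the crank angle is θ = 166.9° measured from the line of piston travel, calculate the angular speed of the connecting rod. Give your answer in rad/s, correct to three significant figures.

164

ω = 532.8 rad/s
The rod makes angle φ with the slider axis where L sinφ = r sinθ; differentiating, L cosφ·φ̇ = r ω cosθ.
L cosφ = √(L² − r² sin²θ) = 0.14683 m.
|ω_rod| = r ω |cosθ| / √(L² − r² sin²θ) = 0.0463·532.8·0.97398/0.14683 = 163.65 rad/s.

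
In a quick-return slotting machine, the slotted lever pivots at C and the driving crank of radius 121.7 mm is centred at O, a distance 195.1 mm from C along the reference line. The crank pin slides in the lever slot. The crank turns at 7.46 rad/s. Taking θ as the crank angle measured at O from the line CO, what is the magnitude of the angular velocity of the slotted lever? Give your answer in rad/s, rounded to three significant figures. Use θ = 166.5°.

ω = 7.46 rad/s
Crank pin A relative to C: A = (d + r cosθ, r sinθ); lever angle φ = atan2(r sinθ, d + r cosθ).
Differentiating tanφ: φ̇ = rω(d cosθ + r)/(d² + r² + 2dr cosθ).
d² + r² + 2dr cosθ = |CA|² = 0.00669964 m²;  d cosθ + r = -0.068009 m.
|ω_lever| = |0.1217·7.46·-0.068009| / 0.00669964 = 9.2161 rad/s.

9.22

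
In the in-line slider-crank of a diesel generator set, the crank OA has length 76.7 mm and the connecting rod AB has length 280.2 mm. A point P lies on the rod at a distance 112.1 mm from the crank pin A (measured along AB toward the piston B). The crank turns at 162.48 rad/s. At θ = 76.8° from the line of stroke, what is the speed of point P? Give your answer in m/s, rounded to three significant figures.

12.6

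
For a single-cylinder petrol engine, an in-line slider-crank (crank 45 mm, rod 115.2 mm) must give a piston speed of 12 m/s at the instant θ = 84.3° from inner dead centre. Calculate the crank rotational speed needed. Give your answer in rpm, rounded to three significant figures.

2460

For an in-line slider-crank, |v_piston| = rω|sinθ|·[1 + r cosθ/√(L² − r² sin²θ)].
With r = 0.045 m, L = 0.1152 m, θ = 84.3°: the bracketed kinematic factor |dx/dθ| = 0.046663 m.
ω = v/|dx/dθ| = 12/0.046663 = 257.16 rad/s.
N = 60ω/(2π) = 2455.7 rpm.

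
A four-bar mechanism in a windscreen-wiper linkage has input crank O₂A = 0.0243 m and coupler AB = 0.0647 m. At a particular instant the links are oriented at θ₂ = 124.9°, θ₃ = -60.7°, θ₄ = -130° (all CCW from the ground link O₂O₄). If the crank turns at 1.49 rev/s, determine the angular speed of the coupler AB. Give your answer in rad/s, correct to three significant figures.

ω₂ = 9.362 rad/s (from 1.49 rev/s).
Differentiating the loop-closure r₂e^{iθ₂}+r₃e^{iθ₃}=r₁+r₄e^{iθ₄} gives r₂ω₂e^{iθ₂}+r₃ω₃e^{iθ₃}=r₄ω₄e^{iθ₄}.
Eliminating the other unknown: ω₃ = r₂ω₂ sin(θ₄−θ₂) / [r₃ sin(θ₃−θ₄)].
Numerator sine = +0.96547; denominator sine = +0.93544.
Result = 0.0243·9.362·(+0.96547) / (0.0647·(+0.93544)) = +3.629 rad/s; magnitude 3.629 rad/s.

3.63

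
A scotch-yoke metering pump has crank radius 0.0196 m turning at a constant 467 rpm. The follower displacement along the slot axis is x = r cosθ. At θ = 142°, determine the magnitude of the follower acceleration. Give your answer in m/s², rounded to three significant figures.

36.9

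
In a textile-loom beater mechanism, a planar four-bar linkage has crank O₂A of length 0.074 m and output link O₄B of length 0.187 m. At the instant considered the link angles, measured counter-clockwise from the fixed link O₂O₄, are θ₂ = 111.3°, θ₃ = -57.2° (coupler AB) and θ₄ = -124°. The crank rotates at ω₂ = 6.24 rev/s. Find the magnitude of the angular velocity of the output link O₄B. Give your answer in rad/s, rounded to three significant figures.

ω₂ = 39.21 rad/s (from 6.24 rev/s).
Differentiating the loop-closure r₂e^{iθ₂}+r₃e^{iθ₃}=r₁+r₄e^{iθ₄} gives r₂ω₂e^{iθ₂}+r₃ω₃e^{iθ₃}=r₄ω₄e^{iθ₄}.
Eliminating the other unknown: ω₄ = r₂ω₂ sin(θ₂−θ₃) / [r₄ sin(θ₄−θ₃)].
Numerator sine = +0.19937; denominator sine = -0.91914.
Result = 0.074·39.21·(+0.19937) / (0.187·(-0.91914)) = -3.3654 rad/s; magnitude 3.3654 rad/s.

3.37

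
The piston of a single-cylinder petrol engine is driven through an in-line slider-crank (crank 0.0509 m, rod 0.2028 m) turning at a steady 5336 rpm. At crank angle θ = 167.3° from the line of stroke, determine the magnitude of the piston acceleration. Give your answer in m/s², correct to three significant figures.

11900

ω = 2π·5336/60 = 558.8 rad/s
x(θ) = r cosθ + √(L² − r² sin²θ); with ω constant, a = ω²·d²x/dθ².
d²x/dθ² = −r cosθ − r²(cos2θ)/√u − r⁴ sin²2θ/(4u^{3/2}),  u = L² − r² sin²θ = 0.0410026 m².
Substituting r = 0.0509 m, L = 0.2028 m, θ = 167.3°: d²x/dθ² = +0.03806 m.
a = ω²·d²x/dθ² = (558.8)²·(+0.03806) = +11884 m/s²;  |a| = 11884 m/s².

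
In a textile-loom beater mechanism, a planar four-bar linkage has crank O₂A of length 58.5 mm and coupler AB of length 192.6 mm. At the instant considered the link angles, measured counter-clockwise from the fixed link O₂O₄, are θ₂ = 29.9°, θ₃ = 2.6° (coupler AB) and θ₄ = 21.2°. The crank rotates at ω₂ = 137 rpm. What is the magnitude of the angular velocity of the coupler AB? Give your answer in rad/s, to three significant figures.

ω₂ = 14.35 rad/s (from 137 rpm).
Differentiating the loop-closure r₂e^{iθ₂}+r₃e^{iθ₃}=r₁+r₄e^{iθ₄} gives r₂ω₂e^{iθ₂}+r₃ω₃e^{iθ₃}=r₄ω₄e^{iθ₄}.
Eliminating the other unknown: ω₃ = r₂ω₂ sin(θ₄−θ₂) / [r₃ sin(θ₃−θ₄)].
Numerator sine = -0.15126; denominator sine = -0.31896.
Result = 0.0585·14.35·(-0.15126) / (0.1926·(-0.31896)) = +2.0665 rad/s; magnitude 2.0665 rad/s.

2.07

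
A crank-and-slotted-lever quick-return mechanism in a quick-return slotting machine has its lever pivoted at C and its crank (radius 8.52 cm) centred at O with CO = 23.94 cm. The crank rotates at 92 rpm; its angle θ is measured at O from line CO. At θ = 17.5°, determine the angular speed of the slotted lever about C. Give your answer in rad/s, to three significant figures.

ω = 9.634 rad/s (from 92 rpm).
Crank pin A relative to C: A = (d + r cosθ, r sinθ); lever angle φ = atan2(r sinθ, d + r cosθ).
Differentiating tanφ: φ̇ = rω(d cosθ + r)/(d² + r² + 2dr cosθ).
d² + r² + 2dr cosθ = |CA|² = 0.103477 m²;  d cosθ + r = +0.31352 m.
|ω_lever| = |0.0852·9.634·+0.31352| / 0.103477 = 2.487 rad/s.

2.49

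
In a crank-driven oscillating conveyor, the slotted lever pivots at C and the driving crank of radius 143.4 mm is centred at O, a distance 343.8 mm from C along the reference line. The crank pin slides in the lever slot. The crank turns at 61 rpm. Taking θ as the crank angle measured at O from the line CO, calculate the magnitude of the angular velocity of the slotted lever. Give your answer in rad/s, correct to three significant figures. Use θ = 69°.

1.40

ω = 6.388 rad/s (from 61 rpm).
Crank pin A relative to C: A = (d + r cosθ, r sinθ); lever angle φ = atan2(r sinθ, d + r cosθ).
Differentiating tanφ: φ̇ = rω(d cosθ + r)/(d² + r² + 2dr cosθ).
d² + r² + 2dr cosθ = |CA|² = 0.174098 m²;  d cosθ + r = +0.26661 m.
|ω_lever| = |0.1434·6.388·+0.26661| / 0.174098 = 1.4028 rad/s.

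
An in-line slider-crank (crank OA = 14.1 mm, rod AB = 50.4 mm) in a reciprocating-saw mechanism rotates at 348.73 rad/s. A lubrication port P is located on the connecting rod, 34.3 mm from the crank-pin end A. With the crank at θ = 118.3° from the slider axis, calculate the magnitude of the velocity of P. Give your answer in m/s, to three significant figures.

4.00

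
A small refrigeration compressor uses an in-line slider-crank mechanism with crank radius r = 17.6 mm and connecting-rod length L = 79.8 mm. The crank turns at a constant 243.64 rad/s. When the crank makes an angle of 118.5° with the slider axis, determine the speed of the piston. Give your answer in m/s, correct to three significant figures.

3.36

ω = 243.6 rad/s
For an in-line slider-crank, x = r cosθ + √(L² − r² sin²θ), so v = −rω sinθ·[1 + r cosθ/√(L² − r² sin²θ)].
With r = 0.0176 m, L = 0.0798 m, θ = 118.5°: √(L² − r² sin²θ) = 0.078287 m.
v = −0.0176·243.6·0.87882·[1 + 0.0176·-0.47716/0.078287] = -3.3642 m/s.
|v| = 3.3642 m/s.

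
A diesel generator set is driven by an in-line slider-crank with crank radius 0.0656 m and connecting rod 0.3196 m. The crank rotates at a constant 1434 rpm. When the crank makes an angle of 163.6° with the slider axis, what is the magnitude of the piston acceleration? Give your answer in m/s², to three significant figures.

1160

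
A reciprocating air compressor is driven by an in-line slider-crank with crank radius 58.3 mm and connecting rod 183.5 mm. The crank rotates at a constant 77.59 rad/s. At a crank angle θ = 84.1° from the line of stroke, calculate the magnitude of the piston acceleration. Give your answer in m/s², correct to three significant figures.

78.8

ω = 77.59 rad/s
x(θ) = r cosθ + √(L² − r² sin²θ); with ω constant, a = ω²·d²x/dθ².
d²x/dθ² = −r cosθ − r²(cos2θ)/√u − r⁴ sin²2θ/(4u^{3/2}),  u = L² − r² sin²θ = 0.0303093 m².
Substituting r = 0.0583 m, L = 0.1835 m, θ = 84.1°: d²x/dθ² = +0.013095 m.
a = ω²·d²x/dθ² = (77.59)²·(+0.013095) = +78.834 m/s²;  |a| = 78.834 m/s².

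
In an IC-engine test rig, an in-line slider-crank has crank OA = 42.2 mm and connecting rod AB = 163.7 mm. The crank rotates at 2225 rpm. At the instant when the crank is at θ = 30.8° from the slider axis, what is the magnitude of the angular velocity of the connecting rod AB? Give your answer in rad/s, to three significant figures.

ω = 233 rad/s (converted from 2225 rpm).
The rod makes angle φ with the slider axis where L sinφ = r sinθ; differentiating, L cosφ·φ̇ = r ω cosθ.
L cosφ = √(L² − r² sin²θ) = 0.16227 m.
|ω_rod| = r ω |cosθ| / √(L² − r² sin²θ) = 0.0422·233·0.85896/0.16227 = 52.049 rad/s.

52.0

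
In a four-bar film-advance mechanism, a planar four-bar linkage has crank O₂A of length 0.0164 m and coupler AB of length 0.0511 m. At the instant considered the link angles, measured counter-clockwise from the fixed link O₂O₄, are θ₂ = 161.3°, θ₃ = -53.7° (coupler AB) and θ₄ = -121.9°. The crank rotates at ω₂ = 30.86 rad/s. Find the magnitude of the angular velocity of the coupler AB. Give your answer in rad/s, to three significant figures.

10.4

ω₂ = 30.86 rad/s
Differentiating the loop-closure r₂e^{iθ₂}+r₃e^{iθ₃}=r₁+r₄e^{iθ₄} gives r₂ω₂e^{iθ₂}+r₃ω₃e^{iθ₃}=r₄ω₄e^{iθ₄}.
Eliminating the other unknown: ω₃ = r₂ω₂ sin(θ₄−θ₂) / [r₃ sin(θ₃−θ₄)].
Numerator sine = +0.97358; denominator sine = +0.92849.
Result = 0.0164·30.86·(+0.97358) / (0.0511·(+0.92849)) = +10.385 rad/s; magnitude 10.385 rad/s.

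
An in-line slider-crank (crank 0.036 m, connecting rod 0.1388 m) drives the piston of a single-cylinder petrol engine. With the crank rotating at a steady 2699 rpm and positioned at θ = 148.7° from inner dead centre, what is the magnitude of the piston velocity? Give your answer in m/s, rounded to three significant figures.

4.10

ω = 2π·2699/60 = 282.6 rad/s
For an in-line slider-crank, x = r cosθ + √(L² − r² sin²θ), so v = −rω sinθ·[1 + r cosθ/√(L² − r² sin²θ)].
With r = 0.036 m, L = 0.1388 m, θ = 148.7°: √(L² − r² sin²θ) = 0.13753 m.
v = −0.036·282.6·0.51952·[1 + 0.036·-0.85446/0.13753] = -4.1038 m/s.
|v| = 4.1038 m/s.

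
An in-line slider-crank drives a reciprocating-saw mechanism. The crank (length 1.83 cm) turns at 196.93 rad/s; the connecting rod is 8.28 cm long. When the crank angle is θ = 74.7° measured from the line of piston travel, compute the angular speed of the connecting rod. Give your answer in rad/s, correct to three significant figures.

ω = 196.9 rad/s
The rod makes angle φ with the slider axis where L sinφ = r sinθ; differentiating, L cosφ·φ̇ = r ω cosθ.
L cosφ = √(L² − r² sin²θ) = 0.080897 m.
|ω_rod| = r ω |cosθ| / √(L² − r² sin²θ) = 0.0183·196.9·0.26387/0.080897 = 11.755 rad/s.

11.8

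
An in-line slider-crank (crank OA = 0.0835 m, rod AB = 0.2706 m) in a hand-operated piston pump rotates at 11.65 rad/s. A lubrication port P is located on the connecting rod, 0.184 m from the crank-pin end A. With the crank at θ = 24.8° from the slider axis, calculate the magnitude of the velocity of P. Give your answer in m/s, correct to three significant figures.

ω = 11.65 rad/s.  Crank-pin speed |V_A| = rω = 0.97278 m/s, perpendicular to OA.
Rod angle: sinφ = −(r/L) sinθ ⇒ φ = -7.437°; ω_rod = −rω cosθ/√(L²−r²sin²θ) = -3.291 rad/s.
V_P = V_A + ω_rod × AP, with AP = 0.184 m along the rod.
Components: V_Px = −rω sinθ − a·ω_rod·sinφ = -0.48641 m/s;  V_Py = rω cosθ + a·ω_rod·cosφ = +0.28261 m/s.
|V_P| = √(V_Px² + V_Py²) = 0.56255 m/s.

0.563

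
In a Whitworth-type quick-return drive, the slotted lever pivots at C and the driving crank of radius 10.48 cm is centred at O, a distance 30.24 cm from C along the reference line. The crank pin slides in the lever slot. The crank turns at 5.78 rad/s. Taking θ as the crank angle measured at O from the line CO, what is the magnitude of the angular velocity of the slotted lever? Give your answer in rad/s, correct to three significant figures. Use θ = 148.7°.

1.93

ω = 5.78 rad/s
Crank pin A relative to C: A = (d + r cosθ, r sinθ); lever angle φ = atan2(r sinθ, d + r cosθ).
Differentiating tanφ: φ̇ = rω(d cosθ + r)/(d² + r² + 2dr cosθ).
d² + r² + 2dr cosθ = |CA|² = 0.0482706 m²;  d cosθ + r = -0.15359 m.
|ω_lever| = |0.1048·5.78·-0.15359| / 0.0482706 = 1.9274 rad/s.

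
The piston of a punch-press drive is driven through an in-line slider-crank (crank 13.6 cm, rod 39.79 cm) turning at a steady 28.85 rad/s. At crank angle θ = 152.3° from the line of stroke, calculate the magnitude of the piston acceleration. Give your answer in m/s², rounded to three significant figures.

ω = 28.85 rad/s
x(θ) = r cosθ + √(L² − r² sin²θ); with ω constant, a = ω²·d²x/dθ².
d²x/dθ² = −r cosθ − r²(cos2θ)/√u − r⁴ sin²2θ/(4u^{3/2}),  u = L² − r² sin²θ = 0.154328 m².
Substituting r = 0.136 m, L = 0.3979 m, θ = 152.3°: d²x/dθ² = +0.092722 m.
a = ω²·d²x/dθ² = (28.85)²·(+0.092722) = +77.175 m/s²;  |a| = 77.175 m/s².

77.2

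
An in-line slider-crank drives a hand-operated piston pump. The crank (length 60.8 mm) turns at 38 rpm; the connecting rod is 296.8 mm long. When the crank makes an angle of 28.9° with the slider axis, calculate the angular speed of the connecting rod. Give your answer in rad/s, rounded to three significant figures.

0.717

ω = 3.979 rad/s (converted from 38 rpm).
The rod makes angle φ with the slider axis where L sinφ = r sinθ; differentiating, L cosφ·φ̇ = r ω cosθ.
L cosφ = √(L² − r² sin²θ) = 0.29534 m.
|ω_rod| = r ω |cosθ| / √(L² − r² sin²θ) = 0.0608·3.979·0.87546/0.29534 = 0.71718 rad/s.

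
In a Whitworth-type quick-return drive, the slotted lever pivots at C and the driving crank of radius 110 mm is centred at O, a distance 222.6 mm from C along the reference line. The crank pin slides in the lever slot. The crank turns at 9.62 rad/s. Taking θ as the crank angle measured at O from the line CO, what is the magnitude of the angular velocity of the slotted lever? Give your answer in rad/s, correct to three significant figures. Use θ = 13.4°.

ω = 9.62 rad/s
Crank pin A relative to C: A = (d + r cosθ, r sinθ); lever angle φ = atan2(r sinθ, d + r cosθ).
Differentiating tanφ: φ̇ = rω(d cosθ + r)/(d² + r² + 2dr cosθ).
d² + r² + 2dr cosθ = |CA|² = 0.10929 m²;  d cosθ + r = +0.32654 m.
|ω_lever| = |0.11·9.62·+0.32654| / 0.10929 = 3.1617 rad/s.

3.16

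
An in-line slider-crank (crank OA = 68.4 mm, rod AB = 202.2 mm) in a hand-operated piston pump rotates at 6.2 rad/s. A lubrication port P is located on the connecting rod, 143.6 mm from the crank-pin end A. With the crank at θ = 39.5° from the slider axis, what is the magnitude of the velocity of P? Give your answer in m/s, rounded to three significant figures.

0.335

ω = 6.2 rad/s.  Crank-pin speed |V_A| = rω = 0.42408 m/s, perpendicular to OA.
Rod angle: sinφ = −(r/L) sinθ ⇒ φ = -12.426°; ω_rod = −rω cosθ/√(L²−r²sin²θ) = -1.6572 rad/s.
V_P = V_A + ω_rod × AP, with AP = 0.1436 m along the rod.
Components: V_Px = −rω sinθ − a·ω_rod·sinφ = -0.32095 m/s;  V_Py = rω cosθ + a·ω_rod·cosφ = +0.094835 m/s.
|V_P| = √(V_Px² + V_Py²) = 0.33467 m/s.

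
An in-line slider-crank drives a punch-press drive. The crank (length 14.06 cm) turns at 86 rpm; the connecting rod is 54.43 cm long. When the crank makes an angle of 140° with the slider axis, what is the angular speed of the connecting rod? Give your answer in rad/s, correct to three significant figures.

1.81

ω = 9.006 rad/s (converted from 86 rpm).
The rod makes angle φ with the slider axis where L sinφ = r sinθ; differentiating, L cosφ·φ̇ = r ω cosθ.
L cosφ = √(L² − r² sin²θ) = 0.53674 m.
|ω_rod| = r ω |cosθ| / √(L² − r² sin²θ) = 0.1406·9.006·0.76604/0.53674 = 1.8072 rad/s.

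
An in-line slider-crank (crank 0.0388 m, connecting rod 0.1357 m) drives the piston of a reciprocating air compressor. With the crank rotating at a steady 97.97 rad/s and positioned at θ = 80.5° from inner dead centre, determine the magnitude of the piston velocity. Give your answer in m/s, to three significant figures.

3.93

ω = 97.97 rad/s
For an in-line slider-crank, x = r cosθ + √(L² − r² sin²θ), so v = −rω sinθ·[1 + r cosθ/√(L² − r² sin²θ)].
With r = 0.0388 m, L = 0.1357 m, θ = 80.5°: √(L² − r² sin²θ) = 0.13019 m.
v = −0.0388·97.97·0.98629·[1 + 0.0388·0.16505/0.13019] = -3.9335 m/s.
|v| = 3.9335 m/s.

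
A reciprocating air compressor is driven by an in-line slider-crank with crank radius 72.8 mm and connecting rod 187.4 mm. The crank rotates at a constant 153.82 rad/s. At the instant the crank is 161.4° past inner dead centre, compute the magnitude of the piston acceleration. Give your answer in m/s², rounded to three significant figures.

1090

ω = 153.8 rad/s
x(θ) = r cosθ + √(L² − r² sin²θ); with ω constant, a = ω²·d²x/dθ².
d²x/dθ² = −r cosθ − r²(cos2θ)/√u − r⁴ sin²2θ/(4u^{3/2}),  u = L² − r² sin²θ = 0.0345796 m².
Substituting r = 0.0728 m, L = 0.1874 m, θ = 161.4°: d²x/dθ² = +0.045897 m.
a = ω²·d²x/dθ² = (153.8)²·(+0.045897) = +1085.9 m/s²;  |a| = 1085.9 m/s².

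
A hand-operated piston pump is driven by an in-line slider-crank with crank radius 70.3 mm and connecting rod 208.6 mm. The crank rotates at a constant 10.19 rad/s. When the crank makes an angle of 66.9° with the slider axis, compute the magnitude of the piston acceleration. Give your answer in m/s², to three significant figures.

1.12

ω = 10.19 rad/s
x(θ) = r cosθ + √(L² − r² sin²θ); with ω constant, a = ω²·d²x/dθ².
d²x/dθ² = −r cosθ − r²(cos2θ)/√u − r⁴ sin²2θ/(4u^{3/2}),  u = L² − r² sin²θ = 0.0393326 m².
Substituting r = 0.0703 m, L = 0.2086 m, θ = 66.9°: d²x/dθ² = -0.010741 m.
a = ω²·d²x/dθ² = (10.19)²·(-0.010741) = -1.1153 m/s²;  |a| = 1.1153 m/s².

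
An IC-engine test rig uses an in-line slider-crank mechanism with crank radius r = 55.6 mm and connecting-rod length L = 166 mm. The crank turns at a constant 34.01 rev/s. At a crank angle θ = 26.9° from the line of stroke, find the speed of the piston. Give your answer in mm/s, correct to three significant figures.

7000

ω = 2π·34 = 213.7 rad/s
For an in-line slider-crank, x = r cosθ + √(L² − r² sin²θ), so v = −rω sinθ·[1 + r cosθ/√(L² − r² sin²θ)].
With r = 0.0556 m, L = 0.166 m, θ = 26.9°: √(L² − r² sin²θ) = 0.16408 m.
v = −0.0556·213.7·0.45243·[1 + 0.0556·0.89180/0.16408] = -6.9999 m/s.
|v| = 6.9999 m/s = 6999.9 mm/s.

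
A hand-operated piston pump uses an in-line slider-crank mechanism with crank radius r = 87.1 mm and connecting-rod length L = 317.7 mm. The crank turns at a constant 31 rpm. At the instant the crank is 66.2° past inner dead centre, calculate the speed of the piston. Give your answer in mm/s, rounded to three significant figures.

ω = 2π·31/60 = 3.246 rad/s
For an in-line slider-crank, x = r cosθ + √(L² − r² sin²θ), so v = −rω sinθ·[1 + r cosθ/√(L² − r² sin²θ)].
With r = 0.0871 m, L = 0.3177 m, θ = 66.2°: √(L² − r² sin²θ) = 0.30754 m.
v = −0.0871·3.246·0.91496·[1 + 0.0871·0.40355/0.30754] = -0.28828 m/s.
|v| = 0.28828 m/s = 288.28 mm/s.

288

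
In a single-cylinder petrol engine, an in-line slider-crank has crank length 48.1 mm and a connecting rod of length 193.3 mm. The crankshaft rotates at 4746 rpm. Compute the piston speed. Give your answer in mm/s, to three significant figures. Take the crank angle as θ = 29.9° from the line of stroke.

ω = 2π·4746/60 = 497 rad/s
For an in-line slider-crank, x = r cosθ + √(L² − r² sin²θ), so v = −rω sinθ·[1 + r cosθ/√(L² − r² sin²θ)].
With r = 0.0481 m, L = 0.1933 m, θ = 29.9°: √(L² − r² sin²θ) = 0.19181 m.
v = −0.0481·497·0.49849·[1 + 0.0481·0.86690/0.19181] = -14.507 m/s.
|v| = 14.507 m/s = 14507 mm/s.

14500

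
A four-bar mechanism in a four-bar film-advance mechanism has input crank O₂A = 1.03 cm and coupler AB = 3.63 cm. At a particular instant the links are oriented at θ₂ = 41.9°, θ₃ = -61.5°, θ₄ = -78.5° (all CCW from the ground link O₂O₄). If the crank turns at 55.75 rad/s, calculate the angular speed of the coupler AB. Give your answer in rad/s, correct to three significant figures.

ω₂ = 55.75 rad/s
Differentiating the loop-closure r₂e^{iθ₂}+r₃e^{iθ₃}=r₁+r₄e^{iθ₄} gives r₂ω₂e^{iθ₂}+r₃ω₃e^{iθ₃}=r₄ω₄e^{iθ₄}.
Eliminating the other unknown: ω₃ = r₂ω₂ sin(θ₄−θ₂) / [r₃ sin(θ₃−θ₄)].
Numerator sine = -0.86251; denominator sine = +0.29237.
Result = 0.0103·55.75·(-0.86251) / (0.0363·(+0.29237)) = -46.667 rad/s; magnitude 46.667 rad/s.

46.7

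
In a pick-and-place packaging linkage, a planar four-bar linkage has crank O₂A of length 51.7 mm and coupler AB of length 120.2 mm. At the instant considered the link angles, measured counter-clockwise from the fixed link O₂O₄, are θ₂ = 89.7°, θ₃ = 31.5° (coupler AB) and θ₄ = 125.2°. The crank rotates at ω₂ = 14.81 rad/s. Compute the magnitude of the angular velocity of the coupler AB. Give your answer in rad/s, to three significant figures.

ω₂ = 14.81 rad/s
Differentiating the loop-closure r₂e^{iθ₂}+r₃e^{iθ₃}=r₁+r₄e^{iθ₄} gives r₂ω₂e^{iθ₂}+r₃ω₃e^{iθ₃}=r₄ω₄e^{iθ₄}.
Eliminating the other unknown: ω₃ = r₂ω₂ sin(θ₄−θ₂) / [r₃ sin(θ₃−θ₄)].
Numerator sine = +0.58070; denominator sine = -0.99792.
Result = 0.0517·14.81·(+0.58070) / (0.1202·(-0.99792)) = -3.7068 rad/s; magnitude 3.7068 rad/s.

3.71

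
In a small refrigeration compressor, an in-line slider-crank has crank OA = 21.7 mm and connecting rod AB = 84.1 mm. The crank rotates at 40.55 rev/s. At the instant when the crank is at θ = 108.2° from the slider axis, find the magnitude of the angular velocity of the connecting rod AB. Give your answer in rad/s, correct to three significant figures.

21.2

ω = 254.8 rad/s (converted from 40.55 rev/s).
The rod makes angle φ with the slider axis where L sinφ = r sinθ; differentiating, L cosφ·φ̇ = r ω cosθ.
L cosφ = √(L² − r² sin²θ) = 0.081534 m.
|ω_rod| = r ω |cosθ| / √(L² − r² sin²θ) = 0.0217·254.8·0.31233/0.081534 = 21.179 rad/s.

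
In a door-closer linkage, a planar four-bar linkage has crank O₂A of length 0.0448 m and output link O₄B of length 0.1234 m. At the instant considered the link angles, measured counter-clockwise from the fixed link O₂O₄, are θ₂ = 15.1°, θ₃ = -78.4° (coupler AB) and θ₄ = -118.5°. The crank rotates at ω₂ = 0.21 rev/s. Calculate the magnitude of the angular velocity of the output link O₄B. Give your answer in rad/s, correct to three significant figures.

ω₂ = 1.319 rad/s (from 0.21 rev/s).
Differentiating the loop-closure r₂e^{iθ₂}+r₃e^{iθ₃}=r₁+r₄e^{iθ₄} gives r₂ω₂e^{iθ₂}+r₃ω₃e^{iθ₃}=r₄ω₄e^{iθ₄}.
Eliminating the other unknown: ω₄ = r₂ω₂ sin(θ₂−θ₃) / [r₄ sin(θ₄−θ₃)].
Numerator sine = +0.99813; denominator sine = -0.64412.
Result = 0.0448·1.319·(+0.99813) / (0.1234·(-0.64412)) = -0.7423 rad/s; magnitude 0.7423 rad/s.

0.742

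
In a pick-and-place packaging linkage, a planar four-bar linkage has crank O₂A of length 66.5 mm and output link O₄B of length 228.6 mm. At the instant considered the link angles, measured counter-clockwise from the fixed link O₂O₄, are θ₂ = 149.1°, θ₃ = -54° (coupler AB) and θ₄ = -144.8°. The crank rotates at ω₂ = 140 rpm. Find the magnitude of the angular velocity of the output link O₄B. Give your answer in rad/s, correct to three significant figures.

ω₂ = 14.66 rad/s (from 140 rpm).
Differentiating the loop-closure r₂e^{iθ₂}+r₃e^{iθ₃}=r₁+r₄e^{iθ₄} gives r₂ω₂e^{iθ₂}+r₃ω₃e^{iθ₃}=r₄ω₄e^{iθ₄}.
Eliminating the other unknown: ω₄ = r₂ω₂ sin(θ₂−θ₃) / [r₄ sin(θ₄−θ₃)].
Numerator sine = -0.39234; denominator sine = -0.99990.
Result = 0.0665·14.66·(-0.39234) / (0.2286·(-0.99990)) = +1.6734 rad/s; magnitude 1.6734 rad/s.

1.67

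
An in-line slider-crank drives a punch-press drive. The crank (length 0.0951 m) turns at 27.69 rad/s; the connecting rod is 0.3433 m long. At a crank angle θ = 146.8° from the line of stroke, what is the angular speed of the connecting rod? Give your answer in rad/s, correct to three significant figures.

ω = 27.69 rad/s
The rod makes angle φ with the slider axis where L sinφ = r sinθ; differentiating, L cosφ·φ̇ = r ω cosθ.
L cosφ = √(L² − r² sin²θ) = 0.33933 m.
|ω_rod| = r ω |cosθ| / √(L² − r² sin²θ) = 0.0951·27.69·0.83676/0.33933 = 6.4936 rad/s.

6.49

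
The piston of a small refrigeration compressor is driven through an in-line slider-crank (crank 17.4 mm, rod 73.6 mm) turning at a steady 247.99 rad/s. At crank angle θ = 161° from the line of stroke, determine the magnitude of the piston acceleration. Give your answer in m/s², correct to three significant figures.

ω = 248 rad/s
x(θ) = r cosθ + √(L² − r² sin²θ); with ω constant, a = ω²·d²x/dθ².
d²x/dθ² = −r cosθ − r²(cos2θ)/√u − r⁴ sin²2θ/(4u^{3/2}),  u = L² − r² sin²θ = 0.00538487 m².
Substituting r = 0.0174 m, L = 0.0736 m, θ = 161°: d²x/dθ² = +0.013179 m.
a = ω²·d²x/dθ² = (248)²·(+0.013179) = +810.49 m/s²;  |a| = 810.49 m/s².

810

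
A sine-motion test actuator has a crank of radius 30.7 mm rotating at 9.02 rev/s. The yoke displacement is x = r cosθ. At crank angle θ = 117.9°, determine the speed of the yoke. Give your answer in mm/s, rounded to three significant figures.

1540

ω = 56.67 rad/s (from 9.02 rev/s).
x = r cosθ ⇒ ẋ = −rω sinθ.
|v| = rω|sinθ| = 0.0307·56.67·|sin 117.9°| = 1.5377 m/s = 1537.7 mm/s.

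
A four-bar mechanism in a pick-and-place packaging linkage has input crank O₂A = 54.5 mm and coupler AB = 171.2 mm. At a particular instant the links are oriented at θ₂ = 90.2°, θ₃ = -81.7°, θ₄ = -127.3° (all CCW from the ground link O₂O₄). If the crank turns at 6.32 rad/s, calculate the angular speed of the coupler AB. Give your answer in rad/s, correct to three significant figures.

ω₂ = 6.32 rad/s
Differentiating the loop-closure r₂e^{iθ₂}+r₃e^{iθ₃}=r₁+r₄e^{iθ₄} gives r₂ω₂e^{iθ₂}+r₃ω₃e^{iθ₃}=r₄ω₄e^{iθ₄}.
Eliminating the other unknown: ω₃ = r₂ω₂ sin(θ₄−θ₂) / [r₃ sin(θ₃−θ₄)].
Numerator sine = +0.60876; denominator sine = +0.71447.
Result = 0.0545·6.32·(+0.60876) / (0.1712·(+0.71447)) = +1.7142 rad/s; magnitude 1.7142 rad/s.

1.71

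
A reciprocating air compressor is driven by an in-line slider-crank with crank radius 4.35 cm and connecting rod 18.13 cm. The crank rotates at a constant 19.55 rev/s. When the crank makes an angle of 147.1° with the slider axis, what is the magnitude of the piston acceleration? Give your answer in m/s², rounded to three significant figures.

484

ω = 2π·19.6 = 122.8 rad/s
x(θ) = r cosθ + √(L² − r² sin²θ); with ω constant, a = ω²·d²x/dθ².
d²x/dθ² = −r cosθ − r²(cos2θ)/√u − r⁴ sin²2θ/(4u^{3/2}),  u = L² − r² sin²θ = 0.0323114 m².
Substituting r = 0.0435 m, L = 0.1813 m, θ = 147.1°: d²x/dθ² = +0.03208 m.
a = ω²·d²x/dθ² = (122.8)²·(+0.03208) = +484.05 m/s²;  |a| = 484.05 m/s².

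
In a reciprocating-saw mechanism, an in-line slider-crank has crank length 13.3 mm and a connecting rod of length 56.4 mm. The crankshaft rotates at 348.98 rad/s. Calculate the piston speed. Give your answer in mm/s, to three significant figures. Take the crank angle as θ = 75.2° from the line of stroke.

ω = 349 rad/s
For an in-line slider-crank, x = r cosθ + √(L² − r² sin²θ), so v = −rω sinθ·[1 + r cosθ/√(L² − r² sin²θ)].
With r = 0.0133 m, L = 0.0564 m, θ = 75.2°: √(L² − r² sin²θ) = 0.054915 m.
v = −0.0133·349·0.96682·[1 + 0.0133·0.25545/0.054915] = -4.7651 m/s.
|v| = 4.7651 m/s = 4765.1 mm/s.

4770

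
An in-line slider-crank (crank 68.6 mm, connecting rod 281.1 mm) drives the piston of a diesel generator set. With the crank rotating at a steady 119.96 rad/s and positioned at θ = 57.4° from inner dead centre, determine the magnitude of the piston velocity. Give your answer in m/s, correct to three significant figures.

7.86

ω = 120 rad/s
For an in-line slider-crank, x = r cosθ + √(L² − r² sin²θ), so v = −rω sinθ·[1 + r cosθ/√(L² − r² sin²θ)].
With r = 0.0686 m, L = 0.2811 m, θ = 57.4°: √(L² − r² sin²θ) = 0.2751 m.
v = −0.0686·120·0.84245·[1 + 0.0686·0.53877/0.2751] = -7.8642 m/s.
|v| = 7.8642 m/s.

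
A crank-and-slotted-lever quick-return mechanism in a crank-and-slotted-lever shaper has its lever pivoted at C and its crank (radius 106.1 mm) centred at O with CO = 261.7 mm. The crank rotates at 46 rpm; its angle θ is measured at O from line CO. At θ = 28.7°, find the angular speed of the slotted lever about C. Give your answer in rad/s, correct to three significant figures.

1.34

ω = 4.817 rad/s (from 46 rpm).
Crank pin A relative to C: A = (d + r cosθ, r sinθ); lever angle φ = atan2(r sinθ, d + r cosθ).
Differentiating tanφ: φ̇ = rω(d cosθ + r)/(d² + r² + 2dr cosθ).
d² + r² + 2dr cosθ = |CA|² = 0.128454 m²;  d cosθ + r = +0.33565 m.
|ω_lever| = |0.1061·4.817·+0.33565| / 0.128454 = 1.3355 rad/s.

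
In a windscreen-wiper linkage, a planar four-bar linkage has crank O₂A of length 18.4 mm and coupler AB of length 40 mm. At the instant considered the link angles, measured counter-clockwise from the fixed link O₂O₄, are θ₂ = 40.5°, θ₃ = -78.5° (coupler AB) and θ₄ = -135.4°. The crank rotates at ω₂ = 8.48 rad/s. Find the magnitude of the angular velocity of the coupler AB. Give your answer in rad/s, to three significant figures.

0.333

ω₂ = 8.48 rad/s
Differentiating the loop-closure r₂e^{iθ₂}+r₃e^{iθ₃}=r₁+r₄e^{iθ₄} gives r₂ω₂e^{iθ₂}+r₃ω₃e^{iθ₃}=r₄ω₄e^{iθ₄}.
Eliminating the other unknown: ω₃ = r₂ω₂ sin(θ₄−θ₂) / [r₃ sin(θ₃−θ₄)].
Numerator sine = -0.07150; denominator sine = +0.83772.
Result = 0.0184·8.48·(-0.07150) / (0.04·(+0.83772)) = -0.33292 rad/s; magnitude 0.33292 rad/s.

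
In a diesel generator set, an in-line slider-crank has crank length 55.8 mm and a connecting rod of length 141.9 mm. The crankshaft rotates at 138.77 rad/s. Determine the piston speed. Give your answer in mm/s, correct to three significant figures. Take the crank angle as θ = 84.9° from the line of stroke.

8010

ω = 138.8 rad/s
For an in-line slider-crank, x = r cosθ + √(L² − r² sin²θ), so v = −rω sinθ·[1 + r cosθ/√(L² − r² sin²θ)].
With r = 0.0558 m, L = 0.1419 m, θ = 84.9°: √(L² − r² sin²θ) = 0.13056 m.
v = −0.0558·138.8·0.99604·[1 + 0.0558·0.08889/0.13056] = -8.0057 m/s.
|v| = 8.0057 m/s = 8005.7 mm/s.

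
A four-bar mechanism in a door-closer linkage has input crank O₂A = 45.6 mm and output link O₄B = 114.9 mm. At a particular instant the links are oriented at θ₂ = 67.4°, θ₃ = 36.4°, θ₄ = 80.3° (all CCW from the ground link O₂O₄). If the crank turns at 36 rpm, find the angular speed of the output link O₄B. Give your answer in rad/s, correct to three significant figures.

ω₂ = 3.77 rad/s (from 36 rpm).
Differentiating the loop-closure r₂e^{iθ₂}+r₃e^{iθ₃}=r₁+r₄e^{iθ₄} gives r₂ω₂e^{iθ₂}+r₃ω₃e^{iθ₃}=r₄ω₄e^{iθ₄}.
Eliminating the other unknown: ω₄ = r₂ω₂ sin(θ₂−θ₃) / [r₄ sin(θ₄−θ₃)].
Numerator sine = +0.51504; denominator sine = +0.69340.
Result = 0.0456·3.77·(+0.51504) / (0.1149·(+0.69340)) = +1.1113 rad/s; magnitude 1.1113 rad/s.

1.11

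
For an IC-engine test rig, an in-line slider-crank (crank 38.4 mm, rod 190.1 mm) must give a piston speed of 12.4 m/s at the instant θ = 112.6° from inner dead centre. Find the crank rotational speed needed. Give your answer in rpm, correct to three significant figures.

For an in-line slider-crank, |v_piston| = rω|sinθ|·[1 + r cosθ/√(L² − r² sin²θ)].
With r = 0.0384 m, L = 0.1901 m, θ = 112.6°: the bracketed kinematic factor |dx/dθ| = 0.03265 m.
ω = v/|dx/dθ| = 12.4/0.03265 = 379.78 rad/s.
N = 60ω/(2π) = 3626.7 rpm.

3630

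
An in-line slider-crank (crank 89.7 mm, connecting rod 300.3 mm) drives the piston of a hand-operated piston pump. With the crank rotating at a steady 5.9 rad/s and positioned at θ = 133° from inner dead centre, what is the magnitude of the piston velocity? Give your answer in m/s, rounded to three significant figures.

0.306

ω = 5.9 rad/s
For an in-line slider-crank, x = r cosθ + √(L² − r² sin²θ), so v = −rω sinθ·[1 + r cosθ/√(L² − r² sin²θ)].
With r = 0.0897 m, L = 0.3003 m, θ = 133°: √(L² − r² sin²θ) = 0.29305 m.
v = −0.0897·5.9·0.73135·[1 + 0.0897·-0.68200/0.29305] = -0.30625 m/s.
|v| = 0.30625 m/s.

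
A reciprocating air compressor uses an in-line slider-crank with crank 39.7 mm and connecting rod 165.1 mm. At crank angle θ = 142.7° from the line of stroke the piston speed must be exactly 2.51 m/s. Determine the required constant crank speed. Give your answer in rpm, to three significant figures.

1240

For an in-line slider-crank, |v_piston| = rω|sinθ|·[1 + r cosθ/√(L² − r² sin²θ)].
With r = 0.0397 m, L = 0.1651 m, θ = 142.7°: the bracketed kinematic factor |dx/dθ| = 0.019406 m.
ω = v/|dx/dθ| = 2.51/0.019406 = 129.34 rad/s.
N = 60ω/(2π) = 1235.1 rpm.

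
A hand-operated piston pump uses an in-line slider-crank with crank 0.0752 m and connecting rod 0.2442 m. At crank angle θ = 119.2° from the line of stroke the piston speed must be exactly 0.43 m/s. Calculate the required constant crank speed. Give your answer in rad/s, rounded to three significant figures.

7.76

For an in-line slider-crank, |v_piston| = rω|sinθ|·[1 + r cosθ/√(L² − r² sin²θ)].
With r = 0.0752 m, L = 0.2442 m, θ = 119.2°: the bracketed kinematic factor |dx/dθ| = 0.055405 m.
ω = v/|dx/dθ| = 0.43/0.055405 = 7.761 rad/s.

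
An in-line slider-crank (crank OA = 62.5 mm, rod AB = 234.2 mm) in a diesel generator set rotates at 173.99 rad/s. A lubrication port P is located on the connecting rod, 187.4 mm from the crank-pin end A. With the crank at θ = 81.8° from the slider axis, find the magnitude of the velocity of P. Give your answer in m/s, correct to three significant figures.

ω = 174 rad/s.  Crank-pin speed |V_A| = rω = 10.874 m/s, perpendicular to OA.
Rod angle: sinφ = −(r/L) sinθ ⇒ φ = -15.316°; ω_rod = −rω cosθ/√(L²−r²sin²θ) = -6.8664 rad/s.
V_P = V_A + ω_rod × AP, with AP = 0.1874 m along the rod.
Components: V_Px = −rω sinθ − a·ω_rod·sinφ = -11.103 m/s;  V_Py = rω cosθ + a·ω_rod·cosφ = +0.30994 m/s.
|V_P| = √(V_Px² + V_Py²) = 11.107 m/s.

11.1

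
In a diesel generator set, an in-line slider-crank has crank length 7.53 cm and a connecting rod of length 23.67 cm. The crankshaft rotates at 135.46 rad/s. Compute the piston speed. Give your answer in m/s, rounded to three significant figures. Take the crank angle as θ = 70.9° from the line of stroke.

ω = 135.5 rad/s
For an in-line slider-crank, x = r cosθ + √(L² − r² sin²θ), so v = −rω sinθ·[1 + r cosθ/√(L² − r² sin²θ)].
With r = 0.0753 m, L = 0.2367 m, θ = 70.9°: √(L² − r² sin²θ) = 0.22575 m.
v = −0.0753·135.5·0.94495·[1 + 0.0753·0.32722/0.22575] = -10.691 m/s.
|v| = 10.691 m/s.

10.7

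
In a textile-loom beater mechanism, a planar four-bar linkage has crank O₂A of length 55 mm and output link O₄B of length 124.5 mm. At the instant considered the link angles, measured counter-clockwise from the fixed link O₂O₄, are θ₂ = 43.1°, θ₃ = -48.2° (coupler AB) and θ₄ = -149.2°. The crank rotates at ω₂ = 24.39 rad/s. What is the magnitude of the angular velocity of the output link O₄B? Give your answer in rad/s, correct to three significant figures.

ω₂ = 24.39 rad/s
Differentiating the loop-closure r₂e^{iθ₂}+r₃e^{iθ₃}=r₁+r₄e^{iθ₄} gives r₂ω₂e^{iθ₂}+r₃ω₃e^{iθ₃}=r₄ω₄e^{iθ₄}.
Eliminating the other unknown: ω₄ = r₂ω₂ sin(θ₂−θ₃) / [r₄ sin(θ₄−θ₃)].
Numerator sine = +0.99974; denominator sine = -0.98163.
Result = 0.055·24.39·(+0.99974) / (0.1245·(-0.98163)) = -10.974 rad/s; magnitude 10.974 rad/s.

11.0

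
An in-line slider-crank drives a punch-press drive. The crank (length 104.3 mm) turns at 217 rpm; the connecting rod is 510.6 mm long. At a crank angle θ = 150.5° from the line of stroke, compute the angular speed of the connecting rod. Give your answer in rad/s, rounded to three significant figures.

ω = 22.72 rad/s (converted from 217 rpm).
The rod makes angle φ with the slider axis where L sinφ = r sinθ; differentiating, L cosφ·φ̇ = r ω cosθ.
L cosφ = √(L² − r² sin²θ) = 0.50801 m.
|ω_rod| = r ω |cosθ| / √(L² − r² sin²θ) = 0.1043·22.72·0.87036/0.50801 = 4.0607 rad/s.

4.06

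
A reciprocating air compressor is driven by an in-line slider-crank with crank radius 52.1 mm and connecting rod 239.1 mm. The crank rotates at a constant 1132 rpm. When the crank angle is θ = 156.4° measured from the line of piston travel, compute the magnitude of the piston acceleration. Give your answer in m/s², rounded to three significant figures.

561

ω = 2π·1132/60 = 118.5 rad/s
x(θ) = r cosθ + √(L² − r² sin²θ); with ω constant, a = ω²·d²x/dθ².
d²x/dθ² = −r cosθ − r²(cos2θ)/√u − r⁴ sin²2θ/(4u^{3/2}),  u = L² − r² sin²θ = 0.0567337 m².
Substituting r = 0.0521 m, L = 0.2391 m, θ = 156.4°: d²x/dθ² = +0.039926 m.
a = ω²·d²x/dθ² = (118.5)²·(+0.039926) = +561.06 m/s²;  |a| = 561.06 m/s².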